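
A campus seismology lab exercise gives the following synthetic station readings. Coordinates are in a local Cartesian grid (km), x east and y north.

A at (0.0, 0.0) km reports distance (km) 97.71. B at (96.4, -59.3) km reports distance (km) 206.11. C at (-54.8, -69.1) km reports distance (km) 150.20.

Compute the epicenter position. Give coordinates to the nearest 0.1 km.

Circle about each station: x² + y² = 97.71²; (x − 96.4)² + (y + 59.3)² = 206.11²; (x + 54.8)² + (y + 69.1)² = 150.20².
Subtracting pairs of circle equations eliminates x²+y² and gives linear equations (the radical axes):
192.8 x − 118.6 y = -20124.64
-109.6 x − 138.2 y = -5234.95
Solving the 2×2 system: x ≈ -54.5, y ≈ 81.1 km.

-54.5 km east, 81.1 km north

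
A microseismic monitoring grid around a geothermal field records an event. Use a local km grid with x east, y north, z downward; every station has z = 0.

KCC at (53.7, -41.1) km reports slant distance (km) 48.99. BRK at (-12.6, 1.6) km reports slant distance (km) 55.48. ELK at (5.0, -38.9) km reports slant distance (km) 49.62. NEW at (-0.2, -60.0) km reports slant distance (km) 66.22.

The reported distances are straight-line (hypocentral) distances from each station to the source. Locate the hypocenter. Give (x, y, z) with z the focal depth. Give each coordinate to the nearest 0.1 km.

Each station gives a sphere (x−x_i)² + (y−y_i)² + z² = d_i² (stations at z=0).
Subtracting the KCC sphere from BRK and ELK: z² cancels, leaving linear equations in x and y:
-132.6 x + 85.4 y = -5089.59
-97.4 x + 4.4 y = -3096.81
Solving: x ≈ 31.298, y ≈ -11.001 km (keep extra digits for the depth step; rounded: 31.3, -11.0).
Then from the KCC sphere: z² = 48.99² − (x − 53.7)² − (y + 41.1)² with x = 31.298, y = -11.001, so z ≈ 31.500 ≈ 31.5 km.

(31.3, -11.0, 31.5)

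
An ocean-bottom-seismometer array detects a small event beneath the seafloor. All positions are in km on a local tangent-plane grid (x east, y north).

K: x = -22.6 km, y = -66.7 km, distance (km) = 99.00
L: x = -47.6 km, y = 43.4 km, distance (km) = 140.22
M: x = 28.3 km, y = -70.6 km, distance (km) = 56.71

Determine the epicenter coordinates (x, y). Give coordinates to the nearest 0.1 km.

x ≈ 70.3 km, y ≈ -32.5 km

Circle about each station: (x + 22.6)² + (y + 66.7)² = 99.00²; (x + 47.6)² + (y − 43.4)² = 140.22²; (x − 28.3)² + (y + 70.6)² = 56.71².
Subtracting the K equation from the L and M equations removes the quadratic terms:
-50.0 x + 220.2 y = -10670.98
101.8 x − 7.8 y = 7410.58
Solving the 2×2 system: x ≈ 70.3, y ≈ -32.5 km.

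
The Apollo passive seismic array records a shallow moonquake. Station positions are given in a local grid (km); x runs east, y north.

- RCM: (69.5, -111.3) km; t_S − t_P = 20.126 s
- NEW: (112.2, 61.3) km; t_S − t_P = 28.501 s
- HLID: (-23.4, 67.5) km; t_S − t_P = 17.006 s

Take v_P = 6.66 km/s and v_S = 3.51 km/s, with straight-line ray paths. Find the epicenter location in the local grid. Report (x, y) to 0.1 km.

-67.1 km east, -50.9 km north

Distance from S−P lag: d = Δt · v_P v_S / (v_P − v_S) = Δt · (6.66·3.51)/(6.66−3.51) ≈ 7.4211·Δt.
So d_RCM = 149.36, d_NEW = 211.51, d_HLID = 126.20 km.
Circle about each station: (x − 69.5)² + (y + 111.3)² = 149.36²; (x − 112.2)² + (y − 61.3)² = 211.51²; (x + 23.4)² + (y − 67.5)² = 126.20².
Subtracting pairs of circle equations eliminates x²+y² and gives linear equations (the radical axes):
85.4 x + 345.2 y = -23299.48
-185.8 x + 357.6 y = -5732.16
Solving the 2×2 system: x ≈ -67.1, y ≈ -50.9 km.
Check against RCM (with the unrounded x, y): √((x − 69.5)²+(y + 111.3)²) = 149.36 ≈ 149.36 km. ✓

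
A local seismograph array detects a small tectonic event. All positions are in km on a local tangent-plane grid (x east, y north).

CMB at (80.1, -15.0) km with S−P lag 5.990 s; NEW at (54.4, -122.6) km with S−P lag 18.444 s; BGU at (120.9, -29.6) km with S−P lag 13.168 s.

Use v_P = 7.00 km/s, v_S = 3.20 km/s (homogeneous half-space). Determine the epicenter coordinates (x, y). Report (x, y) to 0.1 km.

(44.8, -14.3)

Distance from S−P lag: d = Δt · v_P v_S / (v_P − v_S) = Δt · (7.00·3.20)/(7.00−3.20) ≈ 5.8947·Δt.
So d_CMB = 35.31, d_NEW = 108.72, d_BGU = 77.62 km.
Circle about each station: (x − 80.1)² + (y + 15.0)² = 35.31²; (x − 54.4)² + (y + 122.6)² = 108.72²; (x − 120.9)² + (y + 29.6)² = 77.62².
Subtracting pairs of circle equations eliminates x²+y² and gives linear equations (the radical axes):
-51.4 x − 215.2 y = 775.87
81.6 x − 29.2 y = 4073.89
Solving the 2×2 system: x ≈ 44.8, y ≈ -14.3 km.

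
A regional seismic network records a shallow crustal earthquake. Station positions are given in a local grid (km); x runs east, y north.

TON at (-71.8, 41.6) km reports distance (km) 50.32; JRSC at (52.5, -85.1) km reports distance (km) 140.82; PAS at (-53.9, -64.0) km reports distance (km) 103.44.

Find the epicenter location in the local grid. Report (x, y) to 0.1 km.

Circle about each station: (x + 71.8)² + (y − 41.6)² = 50.32²; (x − 52.5)² + (y + 85.1)² = 140.82²; (x + 53.9)² + (y + 64.0)² = 103.44².
Subtracting pairs of circle equations eliminates x²+y² and gives linear equations (the radical axes):
248.6 x − 253.4 y = -14185.71
35.8 x − 211.2 y = -8052.32
Solving the 2×2 system: x ≈ -22.0, y ≈ 34.4 km.

x ≈ -22.0 km, y ≈ 34.4 km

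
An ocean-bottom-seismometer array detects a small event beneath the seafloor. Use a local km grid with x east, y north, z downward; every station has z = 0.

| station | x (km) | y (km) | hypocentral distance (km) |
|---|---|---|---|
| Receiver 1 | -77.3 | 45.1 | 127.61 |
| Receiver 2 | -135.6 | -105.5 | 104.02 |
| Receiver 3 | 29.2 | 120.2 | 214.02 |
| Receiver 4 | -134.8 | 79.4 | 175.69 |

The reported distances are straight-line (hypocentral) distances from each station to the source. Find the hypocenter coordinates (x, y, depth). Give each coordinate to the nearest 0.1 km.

(-56.7, -67.6, 56.2)

Each station gives a sphere (x−x_i)² + (y−y_i)² + z² = d_i² (stations at z=0).
Subtracting the Receiver 1 sphere from Receiver 2 and Receiver 3: z² cancels, leaving linear equations in x and y:
-116.6 x − 301.2 y = 26972.46
213.0 x + 150.2 y = -22228.87
Solving: x ≈ -56.688, y ≈ -67.605 km (keep extra digits for the depth step; rounded: -56.7, -67.6).
Then from the Receiver 1 sphere: z² = 127.61² − (x + 77.3)² − (y − 45.1)² with x = -56.688, y = -67.605, so z ≈ 56.188 ≈ 56.2 km.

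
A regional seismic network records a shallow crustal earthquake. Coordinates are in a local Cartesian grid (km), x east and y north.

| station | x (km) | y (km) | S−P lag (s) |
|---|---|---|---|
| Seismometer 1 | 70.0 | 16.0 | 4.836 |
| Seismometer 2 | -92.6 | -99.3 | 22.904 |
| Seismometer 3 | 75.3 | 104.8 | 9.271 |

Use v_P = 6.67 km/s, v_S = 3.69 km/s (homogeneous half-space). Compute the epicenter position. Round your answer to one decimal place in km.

37.0 km east, 38.5 km north

Distance from S−P lag: d = Δt · v_P v_S / (v_P − v_S) = Δt · (6.67·3.69)/(6.67−3.69) ≈ 8.2592·Δt.
So d_Seismometer 1 = 39.94, d_Seismometer 2 = 189.17, d_Seismometer 3 = 76.57 km.
Circle about each station: (x − 70.0)² + (y − 16.0)² = 39.94²; (x + 92.6)² + (y + 99.3)² = 189.17²; (x − 75.3)² + (y − 104.8)² = 76.57².
Subtracting the Seismometer 1 equation from the Seismometer 2 and Seismometer 3 equations removes the quadratic terms:
-325.2 x − 230.6 y = -20910.84
10.6 x + 177.6 y = 7229.37
Solving the 2×2 system: x ≈ 37.0, y ≈ 38.5 km.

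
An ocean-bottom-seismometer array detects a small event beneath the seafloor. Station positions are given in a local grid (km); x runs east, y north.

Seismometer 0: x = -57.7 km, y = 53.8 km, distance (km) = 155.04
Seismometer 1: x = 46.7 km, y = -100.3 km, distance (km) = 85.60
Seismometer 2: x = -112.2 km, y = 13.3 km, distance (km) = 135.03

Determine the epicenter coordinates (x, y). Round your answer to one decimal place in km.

(-38.9, -100.1)

Circle about each station: (x + 57.7)² + (y − 53.8)² = 155.04²; (x − 46.7)² + (y + 100.3)² = 85.60²; (x + 112.2)² + (y − 13.3)² = 135.03².
Subtracting pairs of circle equations eliminates x²+y² and gives linear equations (the radical axes):
208.8 x − 308.2 y = 22727.29
-109.0 x − 81.0 y = 12346.30
Solving the 2×2 system: x ≈ -38.9, y ≈ -100.1 km.
Check against Seismometer 0 (with the unrounded x, y): √((x + 57.7)²+(y − 53.8)²) = 155.03 ≈ 155.04 km. ✓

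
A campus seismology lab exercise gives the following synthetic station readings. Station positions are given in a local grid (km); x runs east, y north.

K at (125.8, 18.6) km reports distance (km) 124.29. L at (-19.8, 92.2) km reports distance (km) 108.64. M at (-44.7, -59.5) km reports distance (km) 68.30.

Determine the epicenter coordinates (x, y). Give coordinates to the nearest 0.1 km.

Circle about each station: (x − 125.8)² + (y − 18.6)² = 124.29²; (x + 19.8)² + (y − 92.2)² = 108.64²; (x + 44.7)² + (y + 59.5)² = 68.30².
Subtracting the K equation from the L and M equations removes the quadratic terms:
-291.2 x + 147.2 y = -3633.37
-341.0 x − 156.2 y = 149.85
Solving the 2×2 system: x ≈ 5.7, y ≈ -13.4 km.
Check against K (with the unrounded x, y): √((x − 125.8)²+(y − 18.6)²) = 124.29 ≈ 124.29 km. ✓

5.7 km east, -13.4 km north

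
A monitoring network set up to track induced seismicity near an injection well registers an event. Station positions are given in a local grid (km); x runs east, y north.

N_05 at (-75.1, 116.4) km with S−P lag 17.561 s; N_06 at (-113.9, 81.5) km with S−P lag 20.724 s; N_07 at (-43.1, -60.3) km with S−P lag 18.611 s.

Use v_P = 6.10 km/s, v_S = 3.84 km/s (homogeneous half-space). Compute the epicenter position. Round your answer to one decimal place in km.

(100.5, 68.5)

Distance from S−P lag: d = Δt · v_P v_S / (v_P − v_S) = Δt · (6.10·3.84)/(6.10−3.84) ≈ 10.3646·Δt.
So d_N_05 = 182.01, d_N_06 = 214.80, d_N_07 = 192.90 km.
Circle about each station: (x + 75.1)² + (y − 116.4)² = 182.01²; (x + 113.9)² + (y − 81.5)² = 214.80²; (x + 43.1)² + (y + 60.3)² = 192.90².
Subtracting the N_05 equation from the N_06 and N_07 equations removes the quadratic terms:
-77.6 x − 69.8 y = -12584.91
64.0 x − 353.4 y = -17778.04
Solving the 2×2 system: x ≈ 100.5, y ≈ 68.5 km.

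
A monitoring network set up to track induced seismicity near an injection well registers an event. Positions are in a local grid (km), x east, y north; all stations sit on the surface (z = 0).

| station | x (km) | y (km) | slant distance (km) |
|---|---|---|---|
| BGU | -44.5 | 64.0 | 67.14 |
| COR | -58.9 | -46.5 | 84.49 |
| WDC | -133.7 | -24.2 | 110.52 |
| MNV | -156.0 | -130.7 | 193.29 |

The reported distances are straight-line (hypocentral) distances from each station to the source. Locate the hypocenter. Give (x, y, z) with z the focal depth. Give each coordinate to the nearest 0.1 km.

Each station gives a sphere (x−x_i)² + (y−y_i)² + z² = d_i² (stations at z=0).
Subtracting the BGU sphere from COR and WDC: z² cancels, leaving linear equations in x and y:
-28.8 x − 221.0 y = -3075.57
-178.4 x − 176.4 y = 4678.19
Solving: x ≈ -45.898, y ≈ 19.898 km (keep extra digits for the depth step; rounded: -45.9, 19.9).
Then from the BGU sphere: z² = 67.14² − (x + 44.5)² − (y − 64.0)² with x = -45.898, y = 19.898, so z ≈ 50.605 ≈ 50.6 km.

(-45.9, 19.9, 50.6)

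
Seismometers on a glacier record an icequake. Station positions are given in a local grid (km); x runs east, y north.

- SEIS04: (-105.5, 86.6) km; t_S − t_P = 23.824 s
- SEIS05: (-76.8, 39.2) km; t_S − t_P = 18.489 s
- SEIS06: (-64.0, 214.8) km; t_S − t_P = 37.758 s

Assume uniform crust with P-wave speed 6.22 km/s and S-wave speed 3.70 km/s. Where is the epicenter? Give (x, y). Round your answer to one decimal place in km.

Distance from S−P lag: d = Δt · v_P v_S / (v_P − v_S) = Δt · (6.22·3.70)/(6.22−3.70) ≈ 9.1325·Δt.
So d_SEIS04 = 217.57, d_SEIS05 = 168.85, d_SEIS06 = 344.83 km.
Circle about each station: (x + 105.5)² + (y − 86.6)² = 217.57²; (x + 76.8)² + (y − 39.2)² = 168.85²; (x + 64.0)² + (y − 214.8)² = 344.83².
Subtracting the SEIS04 equation from the SEIS05 and SEIS06 equations removes the quadratic terms:
57.4 x − 94.8 y = 7631.45
83.0 x + 256.4 y = -39965.79
Solving the 2×2 system: x ≈ -81.1, y ≈ -129.6 km.

x ≈ -81.1 km, y ≈ -129.6 km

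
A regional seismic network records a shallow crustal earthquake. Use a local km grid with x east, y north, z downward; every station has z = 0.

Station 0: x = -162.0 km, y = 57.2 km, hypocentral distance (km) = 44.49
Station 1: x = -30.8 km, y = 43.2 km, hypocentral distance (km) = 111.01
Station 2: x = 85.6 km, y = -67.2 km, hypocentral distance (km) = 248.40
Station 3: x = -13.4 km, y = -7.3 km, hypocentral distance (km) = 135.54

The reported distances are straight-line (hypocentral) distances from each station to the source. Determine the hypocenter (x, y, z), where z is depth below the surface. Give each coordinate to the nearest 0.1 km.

Each station gives a sphere (x−x_i)² + (y−y_i)² + z² = d_i² (stations at z=0).
Subtracting the Station 0 sphere from Station 1 and Station 2: z² cancels, leaving linear equations in x and y:
262.4 x − 28.0 y = -37044.82
495.2 x − 248.8 y = -77395.84
Solving: x ≈ -137.101, y ≈ 38.197 km (keep extra digits for the depth step; rounded: -137.1, 38.2).
Then from the Station 0 sphere: z² = 44.49² − (x + 162.0)² − (y − 57.2)² with x = -137.101, y = 38.197, so z ≈ 31.596 ≈ 31.6 km.

x ≈ -137.1 km, y ≈ 38.2 km, depth ≈ 31.6 km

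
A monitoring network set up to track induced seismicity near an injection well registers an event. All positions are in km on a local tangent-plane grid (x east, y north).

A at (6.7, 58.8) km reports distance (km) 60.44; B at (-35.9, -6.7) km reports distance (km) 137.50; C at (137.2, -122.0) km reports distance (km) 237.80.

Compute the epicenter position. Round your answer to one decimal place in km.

x ≈ 51.2 km, y ≈ 99.7 km

Circle about each station: (x − 6.7)² + (y − 58.8)² = 60.44²; (x + 35.9)² + (y + 6.7)² = 137.50²; (x − 137.2)² + (y + 122.0)² = 237.80².
Subtracting pairs of circle equations eliminates x²+y² and gives linear equations (the radical axes):
-85.2 x − 131.0 y = -17421.89
261.0 x − 361.6 y = -22690.34
Solving the 2×2 system: x ≈ 51.2, y ≈ 99.7 km.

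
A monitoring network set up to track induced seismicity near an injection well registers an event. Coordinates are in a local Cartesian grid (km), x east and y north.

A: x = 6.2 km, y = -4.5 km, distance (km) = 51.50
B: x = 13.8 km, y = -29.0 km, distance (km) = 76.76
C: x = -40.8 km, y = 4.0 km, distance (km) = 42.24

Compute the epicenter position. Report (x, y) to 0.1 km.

Circle about each station: (x − 6.2)² + (y + 4.5)² = 51.50²; (x − 13.8)² + (y + 29.0)² = 76.76²; (x + 40.8)² + (y − 4.0)² = 42.24².
Subtracting pairs of circle equations eliminates x²+y² and gives linear equations (the radical axes):
15.2 x − 49.0 y = -2267.10
-94.0 x + 17.0 y = 2489.98
Solving the 2×2 system: x ≈ -19.2, y ≈ 40.3 km.
Check against A (with the unrounded x, y): √((x − 6.2)²+(y + 4.5)²) = 51.51 ≈ 51.50 km. ✓

x ≈ -19.2 km, y ≈ 40.3 km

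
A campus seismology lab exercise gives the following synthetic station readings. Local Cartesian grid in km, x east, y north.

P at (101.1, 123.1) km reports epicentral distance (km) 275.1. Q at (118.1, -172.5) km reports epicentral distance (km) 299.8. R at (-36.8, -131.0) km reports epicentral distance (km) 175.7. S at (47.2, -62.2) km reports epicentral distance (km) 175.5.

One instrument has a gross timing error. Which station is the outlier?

Solve using three stations at a time. Using Q, R, S (subtract circle equations pairwise → linear system) gives (x, y) ≈ (-100.4, 32.8).
Distances from that point to each station vs reported:
  P: calculated 220.8 vs reported 275.1 → residual 54.3 km
  Q: calculated 299.8 vs reported 299.8 → residual 0.0 km
  R: calculated 175.7 vs reported 175.7 → residual 0.0 km
  S: calculated 175.5 vs reported 175.5 → residual 0.0 km
Q, R, S are mutually consistent (residuals ≈ 0); P is off by 54.3 km.

P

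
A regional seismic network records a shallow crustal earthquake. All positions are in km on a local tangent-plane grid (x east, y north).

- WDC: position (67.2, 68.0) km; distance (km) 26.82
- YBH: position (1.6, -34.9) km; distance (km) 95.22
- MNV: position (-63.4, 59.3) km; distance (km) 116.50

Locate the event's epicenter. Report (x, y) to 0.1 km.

Circle about each station: (x − 67.2)² + (y − 68.0)² = 26.82²; (x − 1.6)² + (y + 34.9)² = 95.22²; (x + 63.4)² + (y − 59.3)² = 116.50².
Subtracting the WDC equation from the YBH and MNV equations removes the quadratic terms:
-131.2 x − 205.8 y = -16266.81
-261.2 x − 17.4 y = -14456.73
Solving the 2×2 system: x ≈ 52.3, y ≈ 45.7 km.

52.3 km east, 45.7 km north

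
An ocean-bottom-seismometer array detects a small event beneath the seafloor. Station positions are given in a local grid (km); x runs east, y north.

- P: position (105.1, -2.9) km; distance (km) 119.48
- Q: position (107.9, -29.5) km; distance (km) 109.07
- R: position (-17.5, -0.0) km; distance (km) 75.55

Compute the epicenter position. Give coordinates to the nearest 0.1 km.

Circle about each station: (x − 105.1)² + (y + 2.9)² = 119.48²; (x − 107.9)² + (y + 29.5)² = 109.07²; (x + 17.5)² + y² = 75.55².
Subtracting the P equation from the Q and R equations removes the quadratic terms:
5.6 x − 53.2 y = 3837.45
-245.2 x + 5.8 y = -2180.50
Solving the 2×2 system: x ≈ 7.2, y ≈ -71.4 km.

7.2 km east, -71.4 km north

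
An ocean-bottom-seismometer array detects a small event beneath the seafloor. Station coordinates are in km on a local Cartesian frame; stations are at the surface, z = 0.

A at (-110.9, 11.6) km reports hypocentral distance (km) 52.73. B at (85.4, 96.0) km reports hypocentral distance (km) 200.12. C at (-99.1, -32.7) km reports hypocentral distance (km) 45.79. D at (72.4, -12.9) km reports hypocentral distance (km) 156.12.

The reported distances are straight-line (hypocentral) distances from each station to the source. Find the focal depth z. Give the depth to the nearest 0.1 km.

Each station gives a sphere (x−x_i)² + (y−y_i)² + z² = d_i² (stations at z=0).
Subtracting the A sphere from B and C: z² cancels, leaving linear equations in x and y:
392.6 x + 168.8 y = -33191.77
23.6 x − 88.6 y = -859.54
Solving: x ≈ -79.599, y ≈ -11.501 km (keep extra digits for the depth step; rounded: -79.6, -11.5).
Then from the A sphere: z² = 52.73² − (x + 110.9)² − (y − 11.6)² with x = -79.599, y = -11.501, so z ≈ 35.596 ≈ 35.6 km.

35.6 km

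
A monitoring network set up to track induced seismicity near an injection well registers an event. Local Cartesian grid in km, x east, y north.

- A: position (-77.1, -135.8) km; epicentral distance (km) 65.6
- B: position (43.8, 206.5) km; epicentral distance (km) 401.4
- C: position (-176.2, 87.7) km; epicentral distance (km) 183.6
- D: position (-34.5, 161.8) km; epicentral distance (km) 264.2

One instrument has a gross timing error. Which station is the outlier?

B

Solve using three stations at a time. Using A, C, D (subtract circle equations pairwise → linear system) gives (x, y) ≈ (-121.7, -87.6).
Distances from that point to each station vs reported:
  A: calculated 65.6 vs reported 65.6 → residual 0.0 km
  B: calculated 337.5 vs reported 401.4 → residual 63.9 km
  C: calculated 183.6 vs reported 183.6 → residual 0.0 km
  D: calculated 264.2 vs reported 264.2 → residual 0.0 km
A, C, D are mutually consistent (residuals ≈ 0); B is off by 63.9 km.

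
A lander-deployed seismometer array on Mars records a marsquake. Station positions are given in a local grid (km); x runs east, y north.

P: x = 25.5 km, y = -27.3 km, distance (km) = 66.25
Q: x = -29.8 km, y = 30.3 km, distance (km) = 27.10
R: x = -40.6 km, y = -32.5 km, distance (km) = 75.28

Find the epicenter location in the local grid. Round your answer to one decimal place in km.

-2.8 km east, 32.6 km north

Circle about each station: (x − 25.5)² + (y + 27.3)² = 66.25²; (x + 29.8)² + (y − 30.3)² = 27.10²; (x + 40.6)² + (y + 32.5)² = 75.28².
Subtracting the P equation from the Q and R equations removes the quadratic terms:
-110.6 x + 115.2 y = 4065.24
-132.2 x − 10.4 y = 31.05
Solving the 2×2 system: x ≈ -2.8, y ≈ 32.6 km.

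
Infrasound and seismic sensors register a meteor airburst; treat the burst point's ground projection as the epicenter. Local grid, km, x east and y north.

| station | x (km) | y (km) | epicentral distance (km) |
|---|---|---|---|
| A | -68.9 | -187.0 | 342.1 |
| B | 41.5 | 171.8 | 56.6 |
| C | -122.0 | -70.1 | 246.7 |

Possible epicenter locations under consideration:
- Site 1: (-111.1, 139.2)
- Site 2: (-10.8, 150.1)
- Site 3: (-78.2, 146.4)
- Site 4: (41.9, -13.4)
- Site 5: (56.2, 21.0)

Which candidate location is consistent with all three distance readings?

For each candidate, compare |candidate − station| to the reported distance:
Site 1: residuals A 13.2, B 99.4, C 37.1 → max 99.4 km
Site 2: residuals A 0.0, B 0.0, C 0.0 → max 0.0 km
Site 3: residuals A 8.6, B 65.8, C 25.8 → max 65.8 km
Site 4: residuals A 136.2, B 128.6, C 73.3 → max 136.2 km
Site 5: residuals A 99.4, B 94.9, C 46.6 → max 99.4 km
Only Site 2 has all residuals ≈ 0.

Site 2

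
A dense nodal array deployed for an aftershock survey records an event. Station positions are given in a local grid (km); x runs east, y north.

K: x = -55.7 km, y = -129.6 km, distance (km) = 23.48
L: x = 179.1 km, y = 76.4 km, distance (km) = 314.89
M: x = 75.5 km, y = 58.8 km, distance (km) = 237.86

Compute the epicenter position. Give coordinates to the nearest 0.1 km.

Circle about each station: (x + 55.7)² + (y + 129.6)² = 23.48²; (x − 179.1)² + (y − 76.4)² = 314.89²; (x − 75.5)² + (y − 58.8)² = 237.86².
Subtracting pairs of circle equations eliminates x²+y² and gives linear equations (the radical axes):
469.6 x + 412.0 y = -80589.28
262.4 x + 376.8 y = -66767.03
Solving the 2×2 system: x ≈ -41.5, y ≈ -148.3 km.

(-41.5, -148.3)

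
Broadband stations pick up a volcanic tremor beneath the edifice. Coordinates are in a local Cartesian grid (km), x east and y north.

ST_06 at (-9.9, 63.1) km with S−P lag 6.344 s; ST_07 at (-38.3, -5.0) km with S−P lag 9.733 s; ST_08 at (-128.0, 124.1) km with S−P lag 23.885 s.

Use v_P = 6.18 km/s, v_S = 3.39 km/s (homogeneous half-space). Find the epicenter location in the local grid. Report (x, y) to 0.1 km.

Distance from S−P lag: d = Δt · v_P v_S / (v_P − v_S) = Δt · (6.18·3.39)/(6.18−3.39) ≈ 7.5090·Δt.
So d_ST_06 = 47.64, d_ST_07 = 73.09, d_ST_08 = 179.35 km.
Circle about each station: (x + 9.9)² + (y − 63.1)² = 47.64²; (x + 38.3)² + (y + 5.0)² = 73.09²; (x + 128.0)² + (y − 124.1)² = 179.35².
Subtracting pairs of circle equations eliminates x²+y² and gives linear equations (the radical axes):
-56.8 x − 136.2 y = -5660.31
-236.2 x + 122.0 y = -2191.66
Solving the 2×2 system: x ≈ 25.3, y ≈ 31.0 km.
Check against ST_06 (with the unrounded x, y): √((x + 9.9)²+(y − 63.1)²) = 47.63 ≈ 47.64 km. ✓

(25.3, 31.0)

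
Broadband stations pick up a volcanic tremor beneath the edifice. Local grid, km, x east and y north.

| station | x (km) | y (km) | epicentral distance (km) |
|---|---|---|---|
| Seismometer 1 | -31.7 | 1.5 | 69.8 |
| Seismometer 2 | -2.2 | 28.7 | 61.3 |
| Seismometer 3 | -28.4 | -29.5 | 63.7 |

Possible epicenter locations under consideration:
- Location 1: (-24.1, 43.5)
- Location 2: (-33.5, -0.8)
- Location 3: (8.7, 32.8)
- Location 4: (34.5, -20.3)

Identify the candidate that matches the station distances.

Location 4

For each candidate, compare |candidate − station| to the reported distance:
Location 1: residuals Seismometer 1 27.1, Seismometer 2 34.9, Seismometer 3 9.4 → max 34.9 km
Location 2: residuals Seismometer 1 66.9, Seismometer 2 18.3, Seismometer 3 34.6 → max 66.9 km
Location 3: residuals Seismometer 1 18.7, Seismometer 2 49.7, Seismometer 3 8.8 → max 49.7 km
Location 4: residuals Seismometer 1 0.1, Seismometer 2 0.1, Seismometer 3 0.1 → max 0.1 km
Only Location 4 has all residuals ≈ 0.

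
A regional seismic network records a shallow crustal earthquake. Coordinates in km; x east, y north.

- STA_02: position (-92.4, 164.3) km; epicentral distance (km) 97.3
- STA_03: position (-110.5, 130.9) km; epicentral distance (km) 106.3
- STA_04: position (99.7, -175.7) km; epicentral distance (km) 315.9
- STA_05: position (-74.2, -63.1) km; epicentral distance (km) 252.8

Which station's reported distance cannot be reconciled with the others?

Solve using three stations at a time. Using STA_02, STA_03, STA_04 (subtract circle equations pairwise → linear system) gives (x, y) ≈ (-4.5, 122.5).
Distances from that point to each station vs reported:
  STA_02: calculated 97.3 vs reported 97.3 → residual 0.0 km
  STA_03: calculated 106.3 vs reported 106.3 → residual 0.0 km
  STA_04: calculated 315.9 vs reported 315.9 → residual 0.0 km
  STA_05: calculated 198.3 vs reported 252.8 → residual 54.5 km
STA_02, STA_03, STA_04 are mutually consistent (residuals ≈ 0); STA_05 is off by 54.5 km.

STA_05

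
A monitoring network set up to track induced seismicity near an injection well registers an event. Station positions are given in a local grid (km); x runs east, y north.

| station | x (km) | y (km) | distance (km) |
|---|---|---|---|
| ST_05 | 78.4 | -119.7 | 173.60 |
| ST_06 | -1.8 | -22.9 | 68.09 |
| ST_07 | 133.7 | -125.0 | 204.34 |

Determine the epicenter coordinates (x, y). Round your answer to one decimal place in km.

Circle about each station: (x − 78.4)² + (y + 119.7)² = 173.60²; (x + 1.8)² + (y + 22.9)² = 68.09²; (x − 133.7)² + (y + 125.0)² = 204.34².
Subtracting pairs of circle equations eliminates x²+y² and gives linear equations (the radical axes):
-160.4 x + 193.6 y = 5553.71
110.6 x − 10.6 y = 1408.16
Solving the 2×2 system: x ≈ 16.8, y ≈ 42.6 km.
Check against ST_05 (with the unrounded x, y): √((x − 78.4)²+(y + 119.7)²) = 173.61 ≈ 173.60 km. ✓

(16.8, 42.6)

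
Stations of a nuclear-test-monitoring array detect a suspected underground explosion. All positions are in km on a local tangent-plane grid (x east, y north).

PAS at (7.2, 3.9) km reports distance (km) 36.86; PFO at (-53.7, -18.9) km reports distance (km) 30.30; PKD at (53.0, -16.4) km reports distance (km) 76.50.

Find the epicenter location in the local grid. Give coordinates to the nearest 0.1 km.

(-23.5, -16.5)

Circle about each station: (x − 7.2)² + (y − 3.9)² = 36.86²; (x + 53.7)² + (y + 18.9)² = 30.30²; (x − 53.0)² + (y + 16.4)² = 76.50².
Subtracting the PAS equation from the PFO and PKD equations removes the quadratic terms:
-121.8 x − 45.6 y = 3614.42
91.6 x − 40.6 y = -1482.68
Solving the 2×2 system: x ≈ -23.5, y ≈ -16.5 km.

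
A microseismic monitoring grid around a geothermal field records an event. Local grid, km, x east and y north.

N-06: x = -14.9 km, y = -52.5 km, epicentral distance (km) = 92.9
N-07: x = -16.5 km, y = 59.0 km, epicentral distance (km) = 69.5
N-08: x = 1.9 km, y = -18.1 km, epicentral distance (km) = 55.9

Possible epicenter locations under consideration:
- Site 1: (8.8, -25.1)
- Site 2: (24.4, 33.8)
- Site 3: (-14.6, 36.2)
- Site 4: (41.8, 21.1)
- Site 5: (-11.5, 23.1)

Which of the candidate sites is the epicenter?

Site 4

For each candidate, compare |candidate − station| to the reported distance:
Site 1: residuals N-06 56.7, N-07 18.3, N-08 46.1 → max 56.7 km
Site 2: residuals N-06 1.9, N-07 21.5, N-08 0.7 → max 21.5 km
Site 3: residuals N-06 4.2, N-07 46.6, N-08 0.9 → max 46.6 km
Site 4: residuals N-06 0.0, N-07 0.0, N-08 0.0 → max 0.0 km
Site 5: residuals N-06 17.2, N-07 33.3, N-08 12.6 → max 33.3 km
Only Site 4 has all residuals ≈ 0.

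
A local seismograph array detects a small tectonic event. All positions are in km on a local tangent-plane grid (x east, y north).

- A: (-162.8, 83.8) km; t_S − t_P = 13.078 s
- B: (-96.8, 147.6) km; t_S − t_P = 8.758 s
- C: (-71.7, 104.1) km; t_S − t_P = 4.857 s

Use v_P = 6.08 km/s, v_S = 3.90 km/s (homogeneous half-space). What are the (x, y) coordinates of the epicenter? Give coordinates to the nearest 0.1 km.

x ≈ -20.7 km, y ≈ 90.3 km

Distance from S−P lag: d = Δt · v_P v_S / (v_P − v_S) = Δt · (6.08·3.90)/(6.08−3.90) ≈ 10.8771·Δt.
So d_A = 142.25, d_B = 95.26, d_C = 52.83 km.
Circle about each station: (x + 162.8)² + (y − 83.8)² = 142.25²; (x + 96.8)² + (y − 147.6)² = 95.26²; (x + 71.7)² + (y − 104.1)² = 52.83².
Subtracting the A equation from the B and C equations removes the quadratic terms:
132.0 x + 127.6 y = 8790.31
182.2 x + 40.6 y = -104.53
Solving the 2×2 system: x ≈ -20.7, y ≈ 90.3 km.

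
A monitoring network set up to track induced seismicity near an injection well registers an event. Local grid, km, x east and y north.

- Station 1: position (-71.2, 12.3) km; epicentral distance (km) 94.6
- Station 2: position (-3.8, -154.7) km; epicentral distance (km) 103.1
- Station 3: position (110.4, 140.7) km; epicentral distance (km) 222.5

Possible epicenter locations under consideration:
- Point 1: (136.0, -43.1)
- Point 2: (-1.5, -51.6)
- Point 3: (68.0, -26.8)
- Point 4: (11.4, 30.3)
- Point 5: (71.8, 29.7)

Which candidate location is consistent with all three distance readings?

Point 2

For each candidate, compare |candidate − station| to the reported distance:
Point 1: residuals Station 1 119.9, Station 2 75.8, Station 3 36.9 → max 119.9 km
Point 2: residuals Station 1 0.0, Station 2 0.0, Station 3 0.0 → max 0.0 km
Point 3: residuals Station 1 50.0, Station 2 43.6, Station 3 49.7 → max 50.0 km
Point 4: residuals Station 1 10.1, Station 2 82.5, Station 3 74.2 → max 82.5 km
Point 5: residuals Station 1 49.5, Station 2 96.2, Station 3 105.0 → max 105.0 km
Only Point 2 has all residuals ≈ 0.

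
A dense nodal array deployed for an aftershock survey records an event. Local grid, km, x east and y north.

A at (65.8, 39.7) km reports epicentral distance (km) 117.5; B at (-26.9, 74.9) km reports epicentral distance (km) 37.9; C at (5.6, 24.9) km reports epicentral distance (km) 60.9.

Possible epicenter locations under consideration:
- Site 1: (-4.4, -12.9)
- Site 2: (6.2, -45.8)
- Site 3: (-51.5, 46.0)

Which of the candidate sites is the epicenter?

Site 3

For each candidate, compare |candidate − station| to the reported distance:
Site 1: residuals A 29.8, B 52.7, C 21.8 → max 52.7 km
Site 2: residuals A 13.3, B 87.3, C 9.8 → max 87.3 km
Site 3: residuals A 0.0, B 0.1, C 0.0 → max 0.1 km
Only Site 3 has all residuals ≈ 0.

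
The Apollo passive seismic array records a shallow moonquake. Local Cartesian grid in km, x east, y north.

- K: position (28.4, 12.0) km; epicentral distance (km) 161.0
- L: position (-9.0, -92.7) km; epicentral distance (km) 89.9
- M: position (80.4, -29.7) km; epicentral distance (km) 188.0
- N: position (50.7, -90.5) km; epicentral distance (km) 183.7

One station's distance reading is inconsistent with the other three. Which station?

Solve using three stations at a time. Using K, L, M (subtract circle equations pairwise → linear system) gives (x, y) ≈ (-98.7, -86.8).
Distances from that point to each station vs reported:
  K: calculated 161.0 vs reported 161.0 → residual 0.0 km
  L: calculated 89.9 vs reported 89.9 → residual 0.0 km
  M: calculated 188.0 vs reported 188.0 → residual 0.0 km
  N: calculated 149.5 vs reported 183.7 → residual 34.2 km
K, L, M are mutually consistent (residuals ≈ 0); N is off by 34.2 km.

N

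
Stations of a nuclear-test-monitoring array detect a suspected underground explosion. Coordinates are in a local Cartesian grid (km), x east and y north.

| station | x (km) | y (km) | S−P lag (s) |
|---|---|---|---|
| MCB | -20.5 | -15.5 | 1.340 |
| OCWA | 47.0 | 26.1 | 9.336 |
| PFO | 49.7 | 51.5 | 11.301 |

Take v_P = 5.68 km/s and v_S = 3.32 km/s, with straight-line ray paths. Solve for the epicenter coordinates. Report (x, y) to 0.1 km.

Distance from S−P lag: d = Δt · v_P v_S / (v_P − v_S) = Δt · (5.68·3.32)/(5.68−3.32) ≈ 7.9905·Δt.
So d_MCB = 10.71, d_OCWA = 74.60, d_PFO = 90.30 km.
Circle about each station: (x + 20.5)² + (y + 15.5)² = 10.71²; (x − 47.0)² + (y − 26.1)² = 74.60²; (x − 49.7)² + (y − 51.5)² = 90.30².
Subtracting the MCB equation from the OCWA and PFO equations removes the quadratic terms:
135.0 x + 83.2 y = -3220.75
140.4 x + 134.0 y = -3577.55
Solving the 2×2 system: x ≈ -20.9, y ≈ -4.8 km.

(-20.9, -4.8)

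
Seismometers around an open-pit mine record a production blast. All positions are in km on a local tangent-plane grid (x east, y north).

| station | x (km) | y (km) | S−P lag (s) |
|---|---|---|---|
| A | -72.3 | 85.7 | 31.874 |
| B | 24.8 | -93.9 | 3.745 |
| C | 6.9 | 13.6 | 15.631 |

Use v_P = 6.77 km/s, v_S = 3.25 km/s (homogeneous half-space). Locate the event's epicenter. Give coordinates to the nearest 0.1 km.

41.7 km east, -77.7 km north

Distance from S−P lag: d = Δt · v_P v_S / (v_P − v_S) = Δt · (6.77·3.25)/(6.77−3.25) ≈ 6.2507·Δt.
So d_A = 199.24, d_B = 23.41, d_C = 97.70 km.
Circle about each station: (x + 72.3)² + (y − 85.7)² = 199.24²; (x − 24.8)² + (y + 93.9)² = 23.41²; (x − 6.9)² + (y − 13.6)² = 97.70².
Subtracting the A equation from the B and C equations removes the quadratic terms:
194.2 x − 359.2 y = 36009.02
158.4 x − 144.2 y = 17812.08
Solving the 2×2 system: x ≈ 41.7, y ≈ -77.7 km.
Check against A (with the unrounded x, y): √((x + 72.3)²+(y − 85.7)²) = 199.24 ≈ 199.24 km. ✓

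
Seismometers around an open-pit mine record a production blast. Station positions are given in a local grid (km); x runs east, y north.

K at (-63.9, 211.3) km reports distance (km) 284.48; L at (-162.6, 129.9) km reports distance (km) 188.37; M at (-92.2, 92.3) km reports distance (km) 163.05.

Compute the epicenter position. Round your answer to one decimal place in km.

x ≈ -154.7 km, y ≈ -58.3 km

Circle about each station: (x + 63.9)² + (y − 211.3)² = 284.48²; (x + 162.6)² + (y − 129.9)² = 188.37²; (x + 92.2)² + (y − 92.3)² = 163.05².
Subtracting the K equation from the L and M equations removes the quadratic terms:
-197.4 x − 162.8 y = 40027.48
-56.6 x − 238.0 y = 22632.80
Solving the 2×2 system: x ≈ -154.7, y ≈ -58.3 km.
Check against K (with the unrounded x, y): √((x + 63.9)²+(y − 211.3)²) = 284.48 ≈ 284.48 km. ✓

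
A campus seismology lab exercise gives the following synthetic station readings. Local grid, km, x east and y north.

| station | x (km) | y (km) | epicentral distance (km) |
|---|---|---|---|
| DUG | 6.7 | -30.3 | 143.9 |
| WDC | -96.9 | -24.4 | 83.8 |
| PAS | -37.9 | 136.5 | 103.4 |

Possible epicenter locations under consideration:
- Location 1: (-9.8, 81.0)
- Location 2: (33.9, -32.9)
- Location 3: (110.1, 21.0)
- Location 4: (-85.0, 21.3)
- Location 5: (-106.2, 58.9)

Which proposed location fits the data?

For each candidate, compare |candidate − station| to the reported distance:
Location 1: residuals DUG 31.4, WDC 52.9, PAS 41.2 → max 52.9 km
Location 2: residuals DUG 116.6, WDC 47.3, PAS 80.6 → max 116.6 km
Location 3: residuals DUG 28.5, WDC 128.1, PAS 84.3 → max 128.1 km
Location 4: residuals DUG 38.7, WDC 36.6, PAS 21.1 → max 38.7 km
Location 5: residuals DUG 0.0, WDC 0.0, PAS 0.0 → max 0.0 km
Only Location 5 has all residuals ≈ 0.

Location 5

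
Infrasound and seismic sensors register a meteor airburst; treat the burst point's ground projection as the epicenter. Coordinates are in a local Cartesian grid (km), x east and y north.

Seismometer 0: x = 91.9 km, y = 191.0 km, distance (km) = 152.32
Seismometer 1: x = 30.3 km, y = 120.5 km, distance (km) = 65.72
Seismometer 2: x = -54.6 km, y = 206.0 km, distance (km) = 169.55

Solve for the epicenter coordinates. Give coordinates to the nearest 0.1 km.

(22.9, 55.2)

Circle about each station: (x − 91.9)² + (y − 191.0)² = 152.32²; (x − 30.3)² + (y − 120.5)² = 65.72²; (x + 54.6)² + (y − 206.0)² = 169.55².
Subtracting pairs of circle equations eliminates x²+y² and gives linear equations (the radical axes):
-123.2 x − 141.0 y = -10606.01
-293.0 x + 30.0 y = -5055.27
Solving the 2×2 system: x ≈ 22.9, y ≈ 55.2 km.
Check against Seismometer 0 (with the unrounded x, y): √((x − 91.9)²+(y − 191.0)²) = 152.32 ≈ 152.32 km. ✓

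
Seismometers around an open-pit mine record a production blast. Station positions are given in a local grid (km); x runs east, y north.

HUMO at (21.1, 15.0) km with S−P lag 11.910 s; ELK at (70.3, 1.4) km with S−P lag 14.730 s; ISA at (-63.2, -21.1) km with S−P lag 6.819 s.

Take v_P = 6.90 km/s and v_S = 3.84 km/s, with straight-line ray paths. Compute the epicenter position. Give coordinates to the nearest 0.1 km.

(-33.8, -72.3)

Distance from S−P lag: d = Δt · v_P v_S / (v_P − v_S) = Δt · (6.90·3.84)/(6.90−3.84) ≈ 8.6588·Δt.
So d_HUMO = 103.13, d_ELK = 127.54, d_ISA = 59.04 km.
Circle about each station: (x − 21.1)² + (y − 15.0)² = 103.13²; (x − 70.3)² + (y − 1.4)² = 127.54²; (x + 63.2)² + (y + 21.1)² = 59.04².
Subtracting the HUMO equation from the ELK and ISA equations removes the quadratic terms:
98.4 x − 27.2 y = -1356.81
-168.6 x − 72.2 y = 10919.32
Solving the 2×2 system: x ≈ -33.8, y ≈ -72.3 km.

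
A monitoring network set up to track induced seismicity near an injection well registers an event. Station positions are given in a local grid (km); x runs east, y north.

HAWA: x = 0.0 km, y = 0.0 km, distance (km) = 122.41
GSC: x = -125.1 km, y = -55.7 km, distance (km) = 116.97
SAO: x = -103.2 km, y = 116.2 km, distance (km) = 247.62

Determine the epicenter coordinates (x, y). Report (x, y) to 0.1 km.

Circle about each station: x² + y² = 122.41²; (x + 125.1)² + (y + 55.7)² = 116.97²; (x + 103.2)² + (y − 116.2)² = 247.62².
Subtracting pairs of circle equations eliminates x²+y² and gives linear equations (the radical axes):
-250.2 x − 111.4 y = 20054.73
-206.4 x + 232.4 y = -22178.78
Solving the 2×2 system: x ≈ -27.0, y ≈ -119.4 km.

x ≈ -27.0 km, y ≈ -119.4 km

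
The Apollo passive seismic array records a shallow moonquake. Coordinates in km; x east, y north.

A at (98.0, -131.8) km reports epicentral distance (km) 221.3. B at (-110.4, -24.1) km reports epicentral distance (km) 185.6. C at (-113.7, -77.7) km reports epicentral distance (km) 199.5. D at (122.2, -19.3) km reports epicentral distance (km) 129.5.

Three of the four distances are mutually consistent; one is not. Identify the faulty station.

C

Solve using three stations at a time. Using A, B, D (subtract circle equations pairwise → linear system) gives (x, y) ≈ (41.8, 82.3).
Distances from that point to each station vs reported:
  A: calculated 221.3 vs reported 221.3 → residual 0.0 km
  B: calculated 185.7 vs reported 185.6 → residual 0.1 km
  C: calculated 223.1 vs reported 199.5 → residual 23.6 km
  D: calculated 129.6 vs reported 129.5 → residual 0.1 km
A, B, D are mutually consistent (residuals ≈ 0); C is off by 23.6 km.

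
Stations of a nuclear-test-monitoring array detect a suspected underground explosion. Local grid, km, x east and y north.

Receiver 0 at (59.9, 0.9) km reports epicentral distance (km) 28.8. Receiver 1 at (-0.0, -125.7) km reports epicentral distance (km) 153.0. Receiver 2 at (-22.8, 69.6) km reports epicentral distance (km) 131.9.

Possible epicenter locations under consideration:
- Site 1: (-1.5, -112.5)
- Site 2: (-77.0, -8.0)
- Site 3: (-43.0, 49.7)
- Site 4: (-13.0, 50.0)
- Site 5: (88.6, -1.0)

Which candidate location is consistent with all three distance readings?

For each candidate, compare |candidate − station| to the reported distance:
Site 1: residuals Receiver 0 100.2, Receiver 1 139.7, Receiver 2 51.4 → max 139.7 km
Site 2: residuals Receiver 0 108.4, Receiver 1 12.4, Receiver 2 37.2 → max 108.4 km
Site 3: residuals Receiver 0 85.1, Receiver 1 27.6, Receiver 2 103.5 → max 103.5 km
Site 4: residuals Receiver 0 59.1, Receiver 1 23.2, Receiver 2 110.0 → max 110.0 km
Site 5: residuals Receiver 0 0.0, Receiver 1 0.0, Receiver 2 0.0 → max 0.0 km
Only Site 5 has all residuals ≈ 0.

Site 5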